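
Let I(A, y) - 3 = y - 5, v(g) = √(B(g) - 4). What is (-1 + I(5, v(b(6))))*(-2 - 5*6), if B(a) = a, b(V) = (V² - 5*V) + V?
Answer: 96 - 64*√2 ≈ 5.4903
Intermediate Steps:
b(V) = V² - 4*V
v(g) = √(-4 + g) (v(g) = √(g - 4) = √(-4 + g))
I(A, y) = -2 + y (I(A, y) = 3 + (y - 5) = 3 + (-5 + y) = -2 + y)
(-1 + I(5, v(b(6))))*(-2 - 5*6) = (-1 + (-2 + √(-4 + 6*(-4 + 6))))*(-2 - 5*6) = (-1 + (-2 + √(-4 + 6*2)))*(-2 - 30) = (-1 + (-2 + √(-4 + 12)))*(-32) = (-1 + (-2 + √8))*(-32) = (-1 + (-2 + 2*√2))*(-32) = (-3 + 2*√2)*(-32) = 96 - 64*√2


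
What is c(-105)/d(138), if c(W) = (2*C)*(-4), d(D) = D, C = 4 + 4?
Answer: -32/69 ≈ -0.46377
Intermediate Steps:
C = 8
c(W) = -64 (c(W) = (2*8)*(-4) = 16*(-4) = -64)
c(-105)/d(138) = -64/138 = -64*1/138 = -32/69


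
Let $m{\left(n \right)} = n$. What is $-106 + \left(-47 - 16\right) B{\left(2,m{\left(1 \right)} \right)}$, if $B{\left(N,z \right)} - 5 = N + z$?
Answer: $-610$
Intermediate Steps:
$B{\left(N,z \right)} = 5 + N + z$ ($B{\left(N,z \right)} = 5 + \left(N + z\right) = 5 + N + z$)
$-106 + \left(-47 - 16\right) B{\left(2,m{\left(1 \right)} \right)} = -106 + \left(-47 - 16\right) \left(5 + 2 + 1\right) = -106 - 504 = -610$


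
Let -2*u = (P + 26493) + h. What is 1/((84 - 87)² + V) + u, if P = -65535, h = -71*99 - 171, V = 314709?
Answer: 7276594879/314718 ≈ 23121.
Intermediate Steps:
h = -7200 (h = -7029 - 171 = -7200)
u = 23121 (u = -((-65535 + 26493) - 7200)/2 = -(-39042 - 7200)/2 = -½*(-46242) = 23121)
1/((84 - 87)² + V) + u = 1/((84 - 87)² + 314709) + 23121 = 1/((-3)² + 314709) + 23121 = 1/(9 + 314709) + 23121 = 1/314718 + 23121 = 7276594879/314718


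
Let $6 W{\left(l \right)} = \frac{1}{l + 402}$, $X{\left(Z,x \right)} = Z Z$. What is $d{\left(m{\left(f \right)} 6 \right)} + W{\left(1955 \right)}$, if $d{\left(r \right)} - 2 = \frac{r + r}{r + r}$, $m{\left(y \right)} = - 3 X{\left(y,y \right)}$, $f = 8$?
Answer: $\frac{42427}{14142} \approx 3.0001$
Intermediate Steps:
$X{\left(Z,x \right)} = Z^{2}$
$m{\left(y \right)} = - 3 y^{2}$
$d{\left(r \right)} = 3$ ($d{\left(r \right)} = 2 + \frac{r + r}{r + r} = 2 + \frac{2 r}{2 r} = 2 + 2 r \frac{1}{2 r} = 2 + 1 = 3$)
$W{\left(l \right)} = \frac{1}{6 \left(402 + l\right)}$ ($W{\left(l \right)} = \frac{1}{6 \left(l + 402\right)} = \frac{1}{6 \left(402 + l\right)}$)
$d{\left(m{\left(f \right)} 6 \right)} + W{\left(1955 \right)} = 3 + \frac{1}{6 \left(402 + 1955\right)} = 3 + \frac{1}{6 \cdot 2357} = 3 + \frac{1}{6} \cdot \frac{1}{2357} = 3 + \frac{1}{14142} = \frac{42427}{14142}$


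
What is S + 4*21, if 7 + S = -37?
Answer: 40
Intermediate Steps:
S = -44 (S = -7 - 37 = -44)
S + 4*21 = -44 + 4*21 = -44 + 84 = 40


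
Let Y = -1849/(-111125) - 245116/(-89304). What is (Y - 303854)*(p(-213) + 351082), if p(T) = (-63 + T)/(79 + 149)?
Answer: -1005713704939649113057/9427711650 ≈ -1.0668e+11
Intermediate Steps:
Y = 6850909649/2480976750 (Y = -1849*(-1/111125) - 245116*(-1/89304) = 1849/111125 + 61279/22326 = 6850909649/2480976750 ≈ 2.7614)
p(T) = -21/76 + T/228 (p(T) = (-63 + T)/228 = (-63 + T)*(1/228) = -21/76 + T/228)
(Y - 303854)*(p(-213) + 351082) = (6850909649/2480976750 - 303854)*((-21/76 + (1/228)*(-213)) + 351082) = -753847858484851*((-21/76 - 71/76) + 351082)/2480976750 = -753847858484851*(-23/19 + 351082)/2480976750 = -753847858484851/2480976750*6670535/19 = -1005713704939649113057/9427711650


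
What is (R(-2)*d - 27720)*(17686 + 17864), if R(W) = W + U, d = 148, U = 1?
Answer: -990707400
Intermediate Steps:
R(W) = 1 + W (R(W) = W + 1 = 1 + W)
(R(-2)*d - 27720)*(17686 + 17864) = ((1 - 2)*148 - 27720)*(17686 + 17864) = (-1*148 - 27720)*35550 = (-148 - 27720)*35550 = -27868*35550 = -990707400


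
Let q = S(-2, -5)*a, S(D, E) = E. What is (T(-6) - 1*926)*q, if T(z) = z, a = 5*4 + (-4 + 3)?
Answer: 88540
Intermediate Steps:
a = 19 (a = 20 - 1 = 19)
q = -95 (q = -5*19 = -95)
(T(-6) - 1*926)*q = (-6 - 1*926)*(-95) = (-6 - 926)*(-95) = -932*(-95) = 88540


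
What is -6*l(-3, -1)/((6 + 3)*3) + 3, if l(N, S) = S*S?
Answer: 25/9 ≈ 2.7778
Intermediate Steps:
l(N, S) = S²
-6*l(-3, -1)/((6 + 3)*3) + 3 = -6*(-1)²/((6 + 3)*3) + 3 = -6/(9*3) + 3 = -6/27 + 3 = -6*1/27 + 3 = -2/9 + 3 = 25/9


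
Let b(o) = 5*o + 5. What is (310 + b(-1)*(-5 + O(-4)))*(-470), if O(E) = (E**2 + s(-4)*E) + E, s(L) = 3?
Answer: -145700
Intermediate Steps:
b(o) = 5 + 5*o
O(E) = E**2 + 4*E (O(E) = (E**2 + 3*E) + E = E**2 + 4*E)
(310 + b(-1)*(-5 + O(-4)))*(-470) = (310 + (5 + 5*(-1))*(-5 - 4*(4 - 4)))*(-470) = (310 + (5 - 5)*(-5 - 4*0))*(-470) = (310 + 0*(-5 + 0))*(-470) = (310 + 0*(-5))*(-470) = (310 + 0)*(-470) = 310*(-470) = -145700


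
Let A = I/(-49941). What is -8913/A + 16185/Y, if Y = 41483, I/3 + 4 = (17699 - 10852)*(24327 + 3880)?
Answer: 237971564142/205429480025 ≈ 1.1584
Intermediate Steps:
I = 579399975 (I = -12 + 3*((17699 - 10852)*(24327 + 3880)) = -12 + 3*(6847*28207) = -12 + 3*193133329 = -12 + 579399987 = 579399975)
A = -64377775/5549 (A = 579399975/(-49941) = 579399975*(-1/49941) = -64377775/5549 ≈ -11602.)
-8913/A + 16185/Y = -8913/(-64377775/5549) + 16185/41483 = -8913*(-5549/64377775) + 16185*(1/41483) = 49458237/64377775 + 1245/3191 = 237971564142/205429480025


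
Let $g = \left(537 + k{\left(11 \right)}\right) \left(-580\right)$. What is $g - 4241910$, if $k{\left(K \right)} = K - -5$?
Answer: $-4562650$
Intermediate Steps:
$k{\left(K \right)} = 5 + K$ ($k{\left(K \right)} = K + 5 = 5 + K$)
$g = -320740$ ($g = \left(537 + \left(5 + 11\right)\right) \left(-580\right) = \left(537 + 16\right) \left(-580\right) = 553 \left(-580\right) = -320740$)
$g - 4241910 = -320740 - 4241910 = -4562650$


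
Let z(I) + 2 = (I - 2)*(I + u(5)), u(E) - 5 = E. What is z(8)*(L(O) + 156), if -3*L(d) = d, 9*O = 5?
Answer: 445942/27 ≈ 16516.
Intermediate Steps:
O = 5/9 (O = (⅑)*5 = 5/9 ≈ 0.55556)
u(E) = 5 + E
z(I) = -2 + (-2 + I)*(10 + I) (z(I) = -2 + (I - 2)*(I + (5 + 5)) = -2 + (-2 + I)*(I + 10) = -2 + (-2 + I)*(10 + I))
L(d) = -d/3
z(8)*(L(O) + 156) = (-22 + 8² + 8*8)*(-⅓*5/9 + 156) = (-22 + 64 + 64)*(-5/27 + 156) = 106*(4207/27) = 445942/27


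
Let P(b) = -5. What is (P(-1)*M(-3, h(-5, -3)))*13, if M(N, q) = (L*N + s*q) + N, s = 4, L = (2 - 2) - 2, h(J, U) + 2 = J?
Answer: 1625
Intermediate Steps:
h(J, U) = -2 + J
L = -2 (L = 0 - 2 = -2)
M(N, q) = -N + 4*q (M(N, q) = (-2*N + 4*q) + N = -N + 4*q)
(P(-1)*M(-3, h(-5, -3)))*13 = -5*(-1*(-3) + 4*(-2 - 5))*13 = -5*(3 + 4*(-7))*13 = -5*(3 - 28)*13 = -5*(-25)*13 = 125*13 = 1625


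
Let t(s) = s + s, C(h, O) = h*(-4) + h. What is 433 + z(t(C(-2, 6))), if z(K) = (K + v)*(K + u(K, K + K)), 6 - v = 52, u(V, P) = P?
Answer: -791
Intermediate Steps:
v = -46 (v = 6 - 1*52 = 6 - 52 = -46)
C(h, O) = -3*h (C(h, O) = -4*h + h = -3*h)
t(s) = 2*s
z(K) = 3*K*(-46 + K) (z(K) = (K - 46)*(K + (K + K)) = (-46 + K)*(K + 2*K) = (-46 + K)*(3*K) = 3*K*(-46 + K))
433 + z(t(C(-2, 6))) = 433 + 3*(2*(-3*(-2)))*(-46 + 2*(-3*(-2))) = 433 + 3*(2*6)*(-46 + 2*6) = 433 + 3*12*(-46 + 12) = 433 + 3*12*(-34) = 433 - 1224 = -791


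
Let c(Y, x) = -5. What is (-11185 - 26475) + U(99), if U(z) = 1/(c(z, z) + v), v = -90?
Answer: -3577701/95 ≈ -37660.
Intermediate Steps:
U(z) = -1/95 (U(z) = 1/(-5 - 90) = 1/(-95) = -1/95)
(-11185 - 26475) + U(99) = (-11185 - 26475) - 1/95 = -37660 - 1/95 = -3577701/95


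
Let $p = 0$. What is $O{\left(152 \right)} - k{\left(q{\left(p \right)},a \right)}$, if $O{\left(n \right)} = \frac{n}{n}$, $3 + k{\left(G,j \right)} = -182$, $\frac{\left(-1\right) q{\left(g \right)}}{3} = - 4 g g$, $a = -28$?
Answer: $186$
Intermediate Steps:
$q{\left(g \right)} = 12 g^{2}$ ($q{\left(g \right)} = - 3 - 4 g g = - 3 \left(- 4 g^{2}\right) = 12 g^{2}$)
$k{\left(G,j \right)} = -185$ ($k{\left(G,j \right)} = -3 - 182 = -185$)
$O{\left(n \right)} = 1$
$O{\left(152 \right)} - k{\left(q{\left(p \right)},a \right)} = 1 - -185 = 1 + 185 = 186$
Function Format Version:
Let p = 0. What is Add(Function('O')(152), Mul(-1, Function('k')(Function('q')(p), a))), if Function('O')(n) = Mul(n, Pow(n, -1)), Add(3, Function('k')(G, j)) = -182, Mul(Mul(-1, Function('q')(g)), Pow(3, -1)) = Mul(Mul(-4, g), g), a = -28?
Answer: 186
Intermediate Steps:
Function('q')(g) = Mul(12, Pow(g, 2)) (Function('q')(g) = Mul(-3, Mul(Mul(-4, g), g)) = Mul(-3, Mul(-4, Pow(g, 2))) = Mul(12, Pow(g, 2)))
Function('k')(G, j) = -185 (Function('k')(G, j) = Add(-3, -182) = -185)
Function('O')(n) = 1
Add(Function('O')(152), Mul(-1, Function('k')(Function('q')(p), a))) = Add(1, Mul(-1, -185)) = Add(1, 185) = 186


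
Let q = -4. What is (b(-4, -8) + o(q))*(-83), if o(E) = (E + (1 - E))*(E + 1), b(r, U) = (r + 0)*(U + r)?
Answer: -3735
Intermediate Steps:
b(r, U) = r*(U + r)
o(E) = 1 + E (o(E) = 1*(1 + E) = 1 + E)
(b(-4, -8) + o(q))*(-83) = (-4*(-8 - 4) + (1 - 4))*(-83) = (-4*(-12) - 3)*(-83) = (48 - 3)*(-83) = 45*(-83) = -3735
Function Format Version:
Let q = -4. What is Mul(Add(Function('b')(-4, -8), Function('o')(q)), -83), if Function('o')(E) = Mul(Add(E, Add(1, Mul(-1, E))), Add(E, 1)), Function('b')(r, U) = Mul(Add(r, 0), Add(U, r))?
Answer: -3735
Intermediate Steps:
Function('b')(r, U) = Mul(r, Add(U, r))
Function('o')(E) = Add(1, E) (Function('o')(E) = Mul(1, Add(1, E)) = Add(1, E))
Mul(Add(Function('b')(-4, -8), Function('o')(q)), -83) = Mul(Add(Mul(-4, Add(-8, -4)), Add(1, -4)), -83) = Mul(Add(Mul(-4, -12), -3), -83) = Mul(Add(48, -3), -83) = Mul(45, -83) = -3735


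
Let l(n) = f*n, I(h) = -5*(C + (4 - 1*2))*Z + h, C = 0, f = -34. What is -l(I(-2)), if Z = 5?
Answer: -1768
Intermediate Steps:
I(h) = -50 + h (I(h) = -5*(0 + (4 - 1*2))*5 + h = -5*(0 + (4 - 2))*5 + h = -5*(0 + 2)*5 + h = -10*5 + h = -5*10 + h = -50 + h)
l(n) = -34*n
-l(I(-2)) = -(-34)*(-50 - 2) = -(-34)*(-52) = -1*1768 = -1768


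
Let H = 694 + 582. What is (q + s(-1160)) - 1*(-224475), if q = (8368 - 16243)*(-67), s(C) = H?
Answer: 753376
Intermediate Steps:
H = 1276
s(C) = 1276
q = 527625 (q = -7875*(-67) = 527625)
(q + s(-1160)) - 1*(-224475) = (527625 + 1276) - 1*(-224475) = 528901 + 224475 = 753376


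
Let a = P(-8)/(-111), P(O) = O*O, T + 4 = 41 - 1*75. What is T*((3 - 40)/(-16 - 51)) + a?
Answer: -160354/7437 ≈ -21.562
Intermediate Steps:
T = -38 (T = -4 + (41 - 1*75) = -4 + (41 - 75) = -4 - 34 = -38)
P(O) = O²
a = -64/111 (a = (-8)²/(-111) = 64*(-1/111) = -64/111 ≈ -0.57658)
T*((3 - 40)/(-16 - 51)) + a = -38*(3 - 40)/(-16 - 51) - 64/111 = -(-1406)/(-67) - 64/111 = -(-1406)*(-1)/67 - 64/111 = -38*37/67 - 64/111 = -1406/67 - 64/111 = -160354/7437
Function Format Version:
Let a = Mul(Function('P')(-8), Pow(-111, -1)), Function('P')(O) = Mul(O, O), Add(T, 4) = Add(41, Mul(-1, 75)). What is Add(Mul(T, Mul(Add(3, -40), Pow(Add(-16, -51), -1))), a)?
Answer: Rational(-160354, 7437) ≈ -21.562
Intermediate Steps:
T = -38 (T = Add(-4, Add(41, Mul(-1, 75))) = Add(-4, Add(41, -75)) = Add(-4, -34) = -38)
Function('P')(O) = Pow(O, 2)
a = Rational(-64, 111) (a = Mul(Pow(-8, 2), Pow(-111, -1)) = Mul(64, Rational(-1, 111)) = Rational(-64, 111) ≈ -0.57658)
Add(Mul(T, Mul(Add(3, -40), Pow(Add(-16, -51), -1))), a) = Add(Mul(-38, Mul(Add(3, -40), Pow(Add(-16, -51), -1))), Rational(-64, 111)) = Add(Mul(-38, Mul(-37, Pow(-67, -1))), Rational(-64, 111)) = Add(Mul(-38, Mul(-37, Rational(-1, 67))), Rational(-64, 111)) = Add(Mul(-38, Rational(37, 67)), Rational(-64, 111)) = Add(Rational(-1406, 67), Rational(-64, 111)) = Rational(-160354, 7437)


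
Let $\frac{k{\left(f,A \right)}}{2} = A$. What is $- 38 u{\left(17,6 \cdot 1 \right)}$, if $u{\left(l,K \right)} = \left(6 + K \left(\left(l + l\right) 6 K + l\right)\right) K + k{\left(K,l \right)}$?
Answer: $-1700348$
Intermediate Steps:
$k{\left(f,A \right)} = 2 A$
$u{\left(l,K \right)} = 2 l + K \left(6 + K \left(l + 12 K l\right)\right)$ ($u{\left(l,K \right)} = \left(6 + K \left(\left(l + l\right) 6 K + l\right)\right) K + 2 l = \left(6 + K \left(2 l 6 K + l\right)\right) K + 2 l = \left(6 + K \left(12 l K + l\right)\right) K + 2 l = \left(6 + K \left(12 K l + l\right)\right) K + 2 l = \left(6 + K \left(l + 12 K l\right)\right) K + 2 l = K \left(6 + K \left(l + 12 K l\right)\right) + 2 l = 2 l + K \left(6 + K \left(l + 12 K l\right)\right)$)
$- 38 u{\left(17,6 \cdot 1 \right)} = - 38 \left(2 \cdot 17 + 6 \cdot 6 \cdot 1 + 17 \left(6 \cdot 1\right)^{2} + 12 \cdot 17 \left(6 \cdot 1\right)^{3}\right) = - 38 \left(34 + 6 \cdot 6 + 17 \cdot 6^{2} + 12 \cdot 17 \cdot 6^{3}\right) = - 38 \left(34 + 36 + 17 \cdot 36 + 12 \cdot 17 \cdot 216\right) = - 38 \left(34 + 36 + 612 + 44064\right) = \left(-38\right) 44746 = -1700348$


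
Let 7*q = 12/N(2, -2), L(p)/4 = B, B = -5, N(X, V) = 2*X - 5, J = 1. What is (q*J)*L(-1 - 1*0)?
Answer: 240/7 ≈ 34.286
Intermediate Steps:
N(X, V) = -5 + 2*X
B = -5 (B = -1*5 = -5)
L(p) = -20 (L(p) = 4*(-5) = -20)
q = -12/7 (q = (12/(-5 + 2*2))/7 = (12/(-5 + 4))/7 = (12/(-1))/7 = (12*(-1))/7 = (⅐)*(-12) = -12/7 ≈ -1.7143)
(q*J)*L(-1 - 1*0) = -12/7*1*(-20) = -12/7*(-20) = 240/7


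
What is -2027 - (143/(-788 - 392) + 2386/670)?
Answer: -160526587/79060 ≈ -2030.4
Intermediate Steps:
-2027 - (143/(-788 - 392) + 2386/670) = -2027 - (143/(-1180) + 2386*(1/670)) = -2027 - (143*(-1/1180) + 1193/335) = -2027 - (-143/1180 + 1193/335) = -2027 - 1*271967/79060 = -2027 - 271967/79060 = -160526587/79060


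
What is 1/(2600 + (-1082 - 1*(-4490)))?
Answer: 1/6008 ≈ 0.00016644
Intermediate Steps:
1/(2600 + (-1082 - 1*(-4490))) = 1/(2600 + (-1082 + 4490)) = 1/(2600 + 3408) = 1/6008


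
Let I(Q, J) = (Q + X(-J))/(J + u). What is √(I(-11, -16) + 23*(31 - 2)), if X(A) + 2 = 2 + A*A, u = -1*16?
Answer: √42198/8 ≈ 25.678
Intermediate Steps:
u = -16
X(A) = A² (X(A) = -2 + (2 + A*A) = -2 + (2 + A²) = A²)
I(Q, J) = (Q + J²)/(-16 + J) (I(Q, J) = (Q + (-J)²)/(J - 16) = (Q + J²)/(-16 + J))
√(I(-11, -16) + 23*(31 - 2)) = √((-11 + (-16)²)/(-16 - 16) + 23*(31 - 2)) = √((-11 + 256)/(-32) + 23*29) = √(-1/32*245 + 667) = √(-245/32 + 667) = √(21099/32) = √42198/8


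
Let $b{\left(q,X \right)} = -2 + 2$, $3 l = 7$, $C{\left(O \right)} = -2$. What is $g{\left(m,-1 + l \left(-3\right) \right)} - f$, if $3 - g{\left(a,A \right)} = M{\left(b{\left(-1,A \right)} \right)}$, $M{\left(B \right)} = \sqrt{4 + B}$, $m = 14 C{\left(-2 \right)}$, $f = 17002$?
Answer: $-17001$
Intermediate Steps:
$l = \frac{7}{3}$ ($l = \frac{1}{3} \cdot 7 = \frac{7}{3} \approx 2.3333$)
$b{\left(q,X \right)} = 0$
$m = -28$ ($m = 14 \left(-2\right) = -28$)
$g{\left(a,A \right)} = 1$ ($g{\left(a,A \right)} = 3 - \sqrt{4 + 0} = 3 - \sqrt{4} = 3 - 2 = 1$)
$g{\left(m,-1 + l \left(-3\right) \right)} - f = 1 - 17002 = -17001$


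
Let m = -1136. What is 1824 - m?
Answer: 2960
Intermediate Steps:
1824 - m = 1824 - 1*(-1136) = 1824 + 1136 = 2960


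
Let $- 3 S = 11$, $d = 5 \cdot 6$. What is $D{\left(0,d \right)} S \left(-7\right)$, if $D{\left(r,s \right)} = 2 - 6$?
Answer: $- \frac{308}{3} \approx -102.67$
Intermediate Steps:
$d = 30$
$S = - \frac{11}{3}$ ($S = \left(- \frac{1}{3}\right) 11 = - \frac{11}{3} \approx -3.6667$)
$D{\left(r,s \right)} = -4$ ($D{\left(r,s \right)} = 2 - 6 = -4$)
$D{\left(0,d \right)} S \left(-7\right) = \left(-4\right) \left(- \frac{11}{3}\right) \left(-7\right) = \frac{44}{3} \left(-7\right) = - \frac{308}{3}$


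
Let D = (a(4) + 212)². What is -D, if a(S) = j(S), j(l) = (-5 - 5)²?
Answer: -97344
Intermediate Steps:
j(l) = 100 (j(l) = (-10)² = 100)
a(S) = 100
D = 97344 (D = (100 + 212)² = 312² = 97344)
-D = -1*97344 = -97344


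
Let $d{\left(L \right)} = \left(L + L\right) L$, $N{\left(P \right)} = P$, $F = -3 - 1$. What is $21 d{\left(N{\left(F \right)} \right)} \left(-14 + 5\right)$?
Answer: $-6048$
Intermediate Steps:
$F = -4$
$d{\left(L \right)} = 2 L^{2}$ ($d{\left(L \right)} = 2 L L = 2 L^{2}$)
$21 d{\left(N{\left(F \right)} \right)} \left(-14 + 5\right) = 21 \cdot 2 \left(-4\right)^{2} \left(-14 + 5\right) = 21 \cdot 2 \cdot 16 \left(-9\right) = 21 \cdot 32 \left(-9\right) = 672 \left(-9\right) = -6048$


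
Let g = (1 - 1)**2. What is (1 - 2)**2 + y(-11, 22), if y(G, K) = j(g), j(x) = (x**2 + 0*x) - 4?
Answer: -3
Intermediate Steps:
g = 0 (g = 0**2 = 0)
j(x) = -4 + x**2 (j(x) = (x**2 + 0) - 4 = x**2 - 4 = -4 + x**2)
y(G, K) = -4 (y(G, K) = -4 + 0**2 = -4 + 0 = -4)
(1 - 2)**2 + y(-11, 22) = (1 - 2)**2 - 4 = (-1)**2 - 4 = 1 - 4 = -3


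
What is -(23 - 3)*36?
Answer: -720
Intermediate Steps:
-(23 - 3)*36 = -20*36 = -1*720 = -720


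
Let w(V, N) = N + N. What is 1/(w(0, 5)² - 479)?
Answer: -1/379 ≈ -0.0026385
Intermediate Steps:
w(V, N) = 2*N
1/(w(0, 5)² - 479) = 1/((2*5)² - 479) = 1/(10² - 479) = 1/(100 - 479) = 1/(-379) = -1/379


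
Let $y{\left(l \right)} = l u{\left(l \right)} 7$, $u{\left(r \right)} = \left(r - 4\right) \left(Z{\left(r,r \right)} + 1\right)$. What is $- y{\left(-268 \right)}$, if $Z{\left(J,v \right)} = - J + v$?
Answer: $-510272$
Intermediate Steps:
$Z{\left(J,v \right)} = v - J$
$u{\left(r \right)} = -4 + r$ ($u{\left(r \right)} = \left(r - 4\right) \left(\left(r - r\right) + 1\right) = \left(-4 + r\right) \left(0 + 1\right) = \left(-4 + r\right) 1 = -4 + r$)
$y{\left(l \right)} = 7 l \left(-4 + l\right)$ ($y{\left(l \right)} = l \left(-4 + l\right) 7 = 7 l \left(-4 + l\right)$)
$- y{\left(-268 \right)} = - 7 \left(-268\right) \left(-4 - 268\right) = - 7 \left(-268\right) \left(-272\right) = \left(-1\right) 510272 = -510272$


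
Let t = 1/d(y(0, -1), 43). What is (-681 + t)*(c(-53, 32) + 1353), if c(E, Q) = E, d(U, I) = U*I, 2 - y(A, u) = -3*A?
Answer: -38067250/43 ≈ -8.8529e+5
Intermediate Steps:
y(A, u) = 2 + 3*A (y(A, u) = 2 - (-3)*A = 2 + 3*A)
d(U, I) = I*U
t = 1/86 (t = 1/(43*(2 + 3*0)) = 1/(43*(2 + 0)) = 1/(43*2) = 1/86 ≈ 0.011628)
(-681 + t)*(c(-53, 32) + 1353) = (-681 + 1/86)*(-53 + 1353) = -58565/86*1300 = -38067250/43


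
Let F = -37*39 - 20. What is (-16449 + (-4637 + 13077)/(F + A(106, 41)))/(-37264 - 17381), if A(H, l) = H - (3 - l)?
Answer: 21704671/72076755 ≈ 0.30113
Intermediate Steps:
A(H, l) = -3 + H + l (A(H, l) = H + (-3 + l) = -3 + H + l)
F = -1463 (F = -1443 - 20 = -1463)
(-16449 + (-4637 + 13077)/(F + A(106, 41)))/(-37264 - 17381) = (-16449 + (-4637 + 13077)/(-1463 + (-3 + 106 + 41)))/(-37264 - 17381) = (-16449 + 8440/(-1463 + 144))/(-54645) = (-16449 + 8440/(-1319))*(-1/54645) = (-16449 + 8440*(-1/1319))*(-1/54645) = (-16449 - 8440/1319)*(-1/54645) = -21704671/1319*(-1/54645) = 21704671/72076755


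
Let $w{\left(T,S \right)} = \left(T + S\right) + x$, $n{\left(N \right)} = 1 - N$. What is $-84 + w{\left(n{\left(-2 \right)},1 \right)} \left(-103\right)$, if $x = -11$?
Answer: $637$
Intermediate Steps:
$w{\left(T,S \right)} = -11 + S + T$ ($w{\left(T,S \right)} = \left(T + S\right) - 11 = \left(S + T\right) - 11 = -11 + S + T$)
$-84 + w{\left(n{\left(-2 \right)},1 \right)} \left(-103\right) = -84 + \left(-11 + 1 + \left(1 - -2\right)\right) \left(-103\right) = -84 + \left(-11 + 1 + \left(1 + 2\right)\right) \left(-103\right) = -84 + \left(-11 + 1 + 3\right) \left(-103\right) = -84 - -721 = -84 + 721 = 637$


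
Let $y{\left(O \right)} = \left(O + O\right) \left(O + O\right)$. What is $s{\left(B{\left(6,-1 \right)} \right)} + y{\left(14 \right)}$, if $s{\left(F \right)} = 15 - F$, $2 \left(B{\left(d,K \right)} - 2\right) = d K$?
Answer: $800$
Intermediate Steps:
$B{\left(d,K \right)} = 2 + \frac{K d}{2}$ ($B{\left(d,K \right)} = 2 + \frac{d K}{2} = 2 + \frac{K d}{2}$)
$y{\left(O \right)} = 4 O^{2}$ ($y{\left(O \right)} = 2 O 2 O = 4 O^{2}$)
$s{\left(B{\left(6,-1 \right)} \right)} + y{\left(14 \right)} = \left(15 - \left(2 + \frac{1}{2} \left(-1\right) 6\right)\right) + 4 \cdot 14^{2} = \left(15 - \left(2 - 3\right)\right) + 4 \cdot 196 = \left(15 - -1\right) + 784 = \left(15 + 1\right) + 784 = 16 + 784 = 800$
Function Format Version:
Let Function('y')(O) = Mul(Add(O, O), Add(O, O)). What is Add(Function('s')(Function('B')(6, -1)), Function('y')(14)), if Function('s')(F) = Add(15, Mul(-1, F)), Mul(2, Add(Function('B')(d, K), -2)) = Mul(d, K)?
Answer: 800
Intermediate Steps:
Function('B')(d, K) = Add(2, Mul(Rational(1, 2), K, d)) (Function('B')(d, K) = Add(2, Mul(Rational(1, 2), Mul(d, K))) = Add(2, Mul(Rational(1, 2), Mul(K, d))) = Add(2, Mul(Rational(1, 2), K, d)))
Function('y')(O) = Mul(4, Pow(O, 2)) (Function('y')(O) = Mul(Mul(2, O), Mul(2, O)) = Mul(4, Pow(O, 2)))
Add(Function('s')(Function('B')(6, -1)), Function('y')(14)) = Add(Add(15, Mul(-1, Add(2, Mul(Rational(1, 2), -1, 6)))), Mul(4, Pow(14, 2))) = Add(Add(15, Mul(-1, Add(2, -3))), Mul(4, 196)) = Add(Add(15, Mul(-1, -1)), 784) = Add(Add(15, 1), 784) = Add(16, 784) = 800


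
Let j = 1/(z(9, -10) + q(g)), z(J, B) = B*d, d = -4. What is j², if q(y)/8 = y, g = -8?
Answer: 1/576 ≈ 0.0017361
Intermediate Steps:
q(y) = 8*y
z(J, B) = -4*B (z(J, B) = B*(-4) = -4*B)
j = -1/24 (j = 1/(-4*(-10) + 8*(-8)) = 1/(40 - 64) = 1/(-24) = -1/24 ≈ -0.041667)
j² = (-1/24)² = 1/576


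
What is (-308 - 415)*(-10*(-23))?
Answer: -166290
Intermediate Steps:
(-308 - 415)*(-10*(-23)) = -723*230 = -166290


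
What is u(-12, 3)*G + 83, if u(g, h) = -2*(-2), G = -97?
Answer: -305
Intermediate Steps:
u(g, h) = 4
u(-12, 3)*G + 83 = 4*(-97) + 83 = -388 + 83 = -305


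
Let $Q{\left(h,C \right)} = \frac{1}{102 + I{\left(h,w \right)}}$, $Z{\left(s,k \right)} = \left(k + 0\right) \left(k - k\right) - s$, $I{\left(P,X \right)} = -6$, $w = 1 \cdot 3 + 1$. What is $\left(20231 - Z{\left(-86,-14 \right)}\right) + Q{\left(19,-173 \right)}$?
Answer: $\frac{1933921}{96} \approx 20145.0$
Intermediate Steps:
$w = 4$ ($w = 3 + 1 = 4$)
$Z{\left(s,k \right)} = - s$ ($Z{\left(s,k \right)} = k 0 - s = 0 - s = - s$)
$Q{\left(h,C \right)} = \frac{1}{96}$ ($Q{\left(h,C \right)} = \frac{1}{102 - 6} = \frac{1}{96}$)
$\left(20231 - Z{\left(-86,-14 \right)}\right) + Q{\left(19,-173 \right)} = \left(20231 - \left(-1\right) \left(-86\right)\right) + \frac{1}{96} = \left(20231 - 86\right) + \frac{1}{96} = 20145 + \frac{1}{96} = \frac{1933921}{96}$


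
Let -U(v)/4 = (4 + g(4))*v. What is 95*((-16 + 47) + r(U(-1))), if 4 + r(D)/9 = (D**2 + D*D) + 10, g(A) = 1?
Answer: 692075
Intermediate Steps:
U(v) = -20*v (U(v) = -4*(4 + 1)*v = -20*v)
r(D) = 54 + 18*D**2 (r(D) = -36 + 9*((D**2 + D*D) + 10) = -36 + 9*((D**2 + D**2) + 10) = -36 + 9*(2*D**2 + 10) = -36 + 9*(10 + 2*D**2) = -36 + (90 + 18*D**2) = 54 + 18*D**2)
95*((-16 + 47) + r(U(-1))) = 95*((-16 + 47) + (54 + 18*(-20*(-1))**2)) = 95*(31 + (54 + 18*20**2)) = 95*(31 + (54 + 18*400)) = 95*(31 + (54 + 7200)) = 95*(31 + 7254) = 95*7285 = 692075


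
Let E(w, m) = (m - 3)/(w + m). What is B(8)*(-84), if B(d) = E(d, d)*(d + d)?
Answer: -420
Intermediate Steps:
E(w, m) = (-3 + m)/(m + w)
B(d) = -3 + d (B(d) = ((-3 + d)/(d + d))*(d + d) = ((-3 + d)/((2*d)))*(2*d) = ((1/(2*d))*(-3 + d))*(2*d) = ((-3 + d)/(2*d))*(2*d) = -3 + d)
B(8)*(-84) = (-3 + 8)*(-84) = 5*(-84) = -420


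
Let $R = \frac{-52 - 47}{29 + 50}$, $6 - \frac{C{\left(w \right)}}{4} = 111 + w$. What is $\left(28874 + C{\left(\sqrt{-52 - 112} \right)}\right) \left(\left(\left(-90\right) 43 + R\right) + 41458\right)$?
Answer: $\frac{84489970262}{79} - \frac{23754824 i \sqrt{41}}{79} \approx 1.0695 \cdot 10^{9} - 1.9254 \cdot 10^{6} i$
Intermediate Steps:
$C{\left(w \right)} = -420 - 4 w$ ($C{\left(w \right)} = 24 - 4 \left(111 + w\right) = 24 - \left(444 + 4 w\right) = -420 - 4 w$)
$R = - \frac{99}{79} \approx -1.2532$
$\left(28874 + C{\left(\sqrt{-52 - 112} \right)}\right) \left(\left(\left(-90\right) 43 + R\right) + 41458\right) = \left(28874 - \left(420 + 4 \sqrt{-52 - 112}\right)\right) \left(\left(\left(-90\right) 43 - \frac{99}{79}\right) + 41458\right) = \left(28874 - \left(420 + 4 \sqrt{-164}\right)\right) \left(\left(-3870 - \frac{99}{79}\right) + 41458\right) = \left(28874 - \left(420 + 4 \cdot 2 i \sqrt{41}\right)\right) \left(- \frac{305829}{79} + 41458\right) = \left(28874 - \left(420 + 8 i \sqrt{41}\right)\right) \frac{2969353}{79} = \left(28454 - 8 i \sqrt{41}\right) \frac{2969353}{79} = \frac{84489970262}{79} - \frac{23754824 i \sqrt{41}}{79}$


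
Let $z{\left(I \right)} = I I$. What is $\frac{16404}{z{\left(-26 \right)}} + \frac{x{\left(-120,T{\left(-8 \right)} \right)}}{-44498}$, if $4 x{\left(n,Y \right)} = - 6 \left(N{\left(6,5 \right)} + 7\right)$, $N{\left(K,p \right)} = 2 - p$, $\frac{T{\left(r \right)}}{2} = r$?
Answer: $\frac{91243656}{3760081} \approx 24.266$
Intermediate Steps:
$T{\left(r \right)} = 2 r$
$z{\left(I \right)} = I^{2}$
$x{\left(n,Y \right)} = -6$ ($x{\left(n,Y \right)} = \frac{\left(-6\right) \left(\left(2 - 5\right) + 7\right)}{4} = \frac{\left(-6\right) \left(-3 + 7\right)}{4} = \frac{\left(-6\right) 4}{4} = \frac{1}{4} \left(-24\right) = -6$)
$\frac{16404}{z{\left(-26 \right)}} + \frac{x{\left(-120,T{\left(-8 \right)} \right)}}{-44498} = \frac{16404}{\left(-26\right)^{2}} - \frac{6}{-44498} = \frac{16404}{676} - - \frac{3}{22249} = 16404 \cdot \frac{1}{676} + \frac{3}{22249} = \frac{4101}{169} + \frac{3}{22249} = \frac{91243656}{3760081}$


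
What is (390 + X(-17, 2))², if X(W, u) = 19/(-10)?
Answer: 15062161/100 ≈ 1.5062e+5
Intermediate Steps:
X(W, u) = -19/10 (X(W, u) = 19*(-⅒) = -19/10)
(390 + X(-17, 2))² = (390 - 19/10)² = (3881/10)² = 15062161/100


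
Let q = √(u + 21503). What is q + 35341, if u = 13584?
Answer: 35341 + √35087 ≈ 35528.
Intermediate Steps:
q = √35087 (q = √(13584 + 21503) = √35087 ≈ 187.32)
q + 35341 = √35087 + 35341 = 35341 + √35087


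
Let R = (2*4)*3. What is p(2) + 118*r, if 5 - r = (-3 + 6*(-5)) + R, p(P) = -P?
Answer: 1650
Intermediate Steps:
R = 24 (R = 8*3 = 24)
r = 14 (r = 5 - ((-3 + 6*(-5)) + 24) = 5 - ((-3 - 30) + 24) = 5 - (-33 + 24) = 5 - 1*(-9) = 5 + 9 = 14)
p(2) + 118*r = -1*2 + 118*14 = -2 + 1652 = 1650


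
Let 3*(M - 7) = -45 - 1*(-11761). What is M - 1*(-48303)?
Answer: 156646/3 ≈ 52215.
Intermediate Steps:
M = 11737/3 (M = 7 + (-45 - 1*(-11761))/3 = 7 + (-45 + 11761)/3 = 7 + (⅓)*11716 = 7 + 11716/3 = 11737/3 ≈ 3912.3)
M - 1*(-48303) = 11737/3 - 1*(-48303) = 11737/3 + 48303 = 156646/3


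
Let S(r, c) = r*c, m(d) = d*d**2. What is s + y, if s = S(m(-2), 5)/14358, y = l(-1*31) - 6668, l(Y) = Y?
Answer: -48092141/7179 ≈ -6699.0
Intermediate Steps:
m(d) = d**3
y = -6699 (y = -1*31 - 6668 = -31 - 6668 = -6699)
S(r, c) = c*r
s = -20/7179 (s = (5*(-2)**3)/14358 = (5*(-8))*(1/14358) = -40*1/14358 = -20/7179 ≈ -0.0027859)
s + y = -20/7179 - 6699 = -48092141/7179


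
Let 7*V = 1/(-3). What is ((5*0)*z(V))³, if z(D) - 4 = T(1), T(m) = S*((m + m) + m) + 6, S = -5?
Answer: 0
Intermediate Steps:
V = -1/21 (V = (⅐)/(-3) = (⅐)*(-⅓) = -1/21 ≈ -0.047619)
T(m) = 6 - 15*m (T(m) = -5*((m + m) + m) + 6 = -5*(2*m + m) + 6 = -15*m + 6 = 6 - 15*m)
z(D) = -5 (z(D) = 4 + (6 - 15*1) = 4 + (6 - 15) = 4 - 9 = -5)
((5*0)*z(V))³ = ((5*0)*(-5))³ = (0*(-5))³ = 0³ = 0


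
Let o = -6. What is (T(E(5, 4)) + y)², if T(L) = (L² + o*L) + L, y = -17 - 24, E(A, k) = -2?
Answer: 729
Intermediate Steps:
y = -41
T(L) = L² - 5*L (T(L) = (L² - 6*L) + L = L² - 5*L)
(T(E(5, 4)) + y)² = (-2*(-5 - 2) - 41)² = (-2*(-7) - 41)² = (14 - 41)² = (-27)² = 729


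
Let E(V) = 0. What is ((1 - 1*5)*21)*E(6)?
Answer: 0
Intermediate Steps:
((1 - 1*5)*21)*E(6) = ((1 - 1*5)*21)*0 = ((1 - 5)*21)*0 = -4*21*0 = -84*0 = 0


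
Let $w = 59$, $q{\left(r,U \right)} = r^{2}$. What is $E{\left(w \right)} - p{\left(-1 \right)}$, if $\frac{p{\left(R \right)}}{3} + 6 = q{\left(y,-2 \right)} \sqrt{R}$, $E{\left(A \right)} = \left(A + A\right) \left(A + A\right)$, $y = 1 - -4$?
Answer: $13942 - 75 i \approx 13942.0 - 75.0 i$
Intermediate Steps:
$y = 5$ ($y = 1 + 4 = 5$)
$E{\left(A \right)} = 4 A^{2}$ ($E{\left(A \right)} = 2 A 2 A = 4 A^{2}$)
$p{\left(R \right)} = -18 + 75 \sqrt{R}$ ($p{\left(R \right)} = -18 + 3 \cdot 5^{2} \sqrt{R} = -18 + 3 \cdot 25 \sqrt{R} = -18 + 75 \sqrt{R}$)
$E{\left(w \right)} - p{\left(-1 \right)} = 4 \cdot 59^{2} - \left(-18 + 75 \sqrt{-1}\right) = 4 \cdot 3481 - \left(-18 + 75 i\right) = 13924 + \left(18 - 75 i\right) = 13942 - 75 i$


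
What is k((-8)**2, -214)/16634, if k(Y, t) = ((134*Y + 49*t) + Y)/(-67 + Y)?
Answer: 923/24951 ≈ 0.036992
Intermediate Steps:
k(Y, t) = (49*t + 135*Y)/(-67 + Y) (k(Y, t) = ((49*t + 134*Y) + Y)/(-67 + Y) = (49*t + 135*Y)/(-67 + Y))
k((-8)**2, -214)/16634 = ((49*(-214) + 135*(-8)**2)/(-67 + (-8)**2))/16634 = ((-10486 + 135*64)/(-67 + 64))*(1/16634) = ((-10486 + 8640)/(-3))*(1/16634) = -1/3*(-1846)*(1/16634) = (1846/3)*(1/16634) = 923/24951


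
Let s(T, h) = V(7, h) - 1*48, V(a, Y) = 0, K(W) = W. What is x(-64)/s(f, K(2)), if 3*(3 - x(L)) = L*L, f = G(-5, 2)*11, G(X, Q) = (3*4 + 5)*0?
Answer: 4087/144 ≈ 28.382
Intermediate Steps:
G(X, Q) = 0 (G(X, Q) = (12 + 5)*0 = 17*0 = 0)
f = 0 (f = 0*11 = 0)
s(T, h) = -48 (s(T, h) = 0 - 1*48 = 0 - 48 = -48)
x(L) = 3 - L**2/3 (x(L) = 3 - L*L/3 = 3 - L**2/3)
x(-64)/s(f, K(2)) = (3 - 1/3*(-64)**2)/(-48) = (3 - 1/3*4096)*(-1/48) = (3 - 4096/3)*(-1/48) = -4087/3*(-1/48) = 4087/144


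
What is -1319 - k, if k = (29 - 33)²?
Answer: -1335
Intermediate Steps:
k = 16 (k = (-4)² = 16)
-1319 - k = -1319 - 1*16 = -1319 - 16 = -1335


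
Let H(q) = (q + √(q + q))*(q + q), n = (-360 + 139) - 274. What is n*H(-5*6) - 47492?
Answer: -938492 + 59400*I*√15 ≈ -9.3849e+5 + 2.3006e+5*I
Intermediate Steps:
n = -495 (n = -221 - 274 = -495)
H(q) = 2*q*(q + √2*√q) (H(q) = (q + √(2*q))*(2*q) = (q + √2*√q)*(2*q) = 2*q*(q + √2*√q))
n*H(-5*6) - 47492 = -495*(2*(-5*6)² + 2*√2*(-5*6)^(3/2)) - 47492 = -495*(2*(-30)² + 2*√2*(-30)^(3/2)) - 47492 = -495*(2*900 + 2*√2*(-30*I*√30)) - 47492 = -495*(1800 - 120*I*√15) - 47492 = (-891000 + 59400*I*√15) - 47492 = -938492 + 59400*I*√15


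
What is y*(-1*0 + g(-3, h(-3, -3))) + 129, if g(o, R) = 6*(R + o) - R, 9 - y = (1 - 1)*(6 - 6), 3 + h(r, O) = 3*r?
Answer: -573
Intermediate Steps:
h(r, O) = -3 + 3*r
y = 9 (y = 9 - (1 - 1)*(6 - 6) = 9 - 0*0 = 9 - 1*0 = 9 + 0 = 9)
g(o, R) = 5*R + 6*o (g(o, R) = (6*R + 6*o) - R = 5*R + 6*o)
y*(-1*0 + g(-3, h(-3, -3))) + 129 = 9*(-1*0 + (5*(-3 + 3*(-3)) + 6*(-3))) + 129 = 9*(0 + (5*(-3 - 9) - 18)) + 129 = 9*(0 + (5*(-12) - 18)) + 129 = 9*(0 + (-60 - 18)) + 129 = 9*(0 - 78) + 129 = 9*(-78) + 129 = -702 + 129 = -573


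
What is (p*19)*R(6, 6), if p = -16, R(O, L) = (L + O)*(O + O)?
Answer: -43776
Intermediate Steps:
R(O, L) = 2*O*(L + O) (R(O, L) = (L + O)*(2*O) = 2*O*(L + O))
(p*19)*R(6, 6) = (-16*19)*(2*6*(6 + 6)) = -608*6*12 = -304*144 = -43776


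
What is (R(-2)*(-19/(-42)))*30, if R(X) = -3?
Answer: -285/7 ≈ -40.714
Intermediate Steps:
(R(-2)*(-19/(-42)))*30 = -(-57)/(-42)*30 = -(-57)*(-1)/42*30 = -3*19/42*30 = -19/14*30 = -285/7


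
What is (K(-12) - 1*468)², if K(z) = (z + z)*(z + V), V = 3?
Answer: 63504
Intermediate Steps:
K(z) = 2*z*(3 + z) (K(z) = (z + z)*(z + 3) = (2*z)*(3 + z) = 2*z*(3 + z))
(K(-12) - 1*468)² = (2*(-12)*(3 - 12) - 1*468)² = (2*(-12)*(-9) - 468)² = (216 - 468)² = (-252)² = 63504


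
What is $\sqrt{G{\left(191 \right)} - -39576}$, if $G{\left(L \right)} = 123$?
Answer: $3 \sqrt{4411} \approx 199.25$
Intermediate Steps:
$\sqrt{G{\left(191 \right)} - -39576} = \sqrt{123 - -39576} = \sqrt{123 + 39576} = \sqrt{39699} = 3 \sqrt{4411}$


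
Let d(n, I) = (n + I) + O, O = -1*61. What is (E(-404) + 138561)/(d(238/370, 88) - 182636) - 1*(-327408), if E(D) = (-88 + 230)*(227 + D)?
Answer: 11060654836773/33782546 ≈ 3.2741e+5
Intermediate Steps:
O = -61
d(n, I) = -61 + I + n (d(n, I) = (n + I) - 61 = (I + n) - 61 = -61 + I + n)
E(D) = 32234 + 142*D (E(D) = 142*(227 + D) = 32234 + 142*D)
(E(-404) + 138561)/(d(238/370, 88) - 182636) - 1*(-327408) = ((32234 + 142*(-404)) + 138561)/((-61 + 88 + 238/370) - 182636) - 1*(-327408) = ((32234 - 57368) + 138561)/((-61 + 88 + 238*(1/370)) - 182636) + 327408 = (-25134 + 138561)/((-61 + 88 + 119/185) - 182636) + 327408 = 113427/(5114/185 - 182636) + 327408 = 113427/(-33782546/185) + 327408 = 113427*(-185/33782546) + 327408 = -20983995/33782546 + 327408 = 11060654836773/33782546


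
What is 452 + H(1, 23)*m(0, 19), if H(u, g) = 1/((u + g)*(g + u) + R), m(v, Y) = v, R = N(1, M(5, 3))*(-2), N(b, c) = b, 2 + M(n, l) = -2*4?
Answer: 452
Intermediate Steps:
M(n, l) = -10 (M(n, l) = -2 - 2*4 = -2 - 8 = -10)
R = -2 (R = 1*(-2) = -2)
H(u, g) = 1/(-2 + (g + u)²) (H(u, g) = 1/((u + g)*(g + u) - 2) = 1/((g + u)*(g + u) - 2) = 1/((g + u)² - 2) = 1/(-2 + (g + u)²))
452 + H(1, 23)*m(0, 19) = 452 + 0/(-2 + (23 + 1)²) = 452 + 0/(-2 + 24²) = 452 + 0/(-2 + 576) = 452 + 0/574 = 452 + (1/574)*0 = 452 + 0 = 452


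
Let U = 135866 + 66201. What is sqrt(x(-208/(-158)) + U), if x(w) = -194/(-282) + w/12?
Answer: sqrt(25072030992522)/11139 ≈ 449.52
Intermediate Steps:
U = 202067
x(w) = 97/141 + w/12 (x(w) = -194*(-1/282) + w*(1/12) = 97/141 + w/12)
sqrt(x(-208/(-158)) + U) = sqrt((97/141 + (-208/(-158))/12) + 202067) = sqrt((97/141 + (-208*(-1/158))/12) + 202067) = sqrt((97/141 + (1/12)*(104/79)) + 202067) = sqrt((97/141 + 26/237) + 202067) = sqrt(8885/11139 + 202067) = sqrt(2250833198/11139) = sqrt(25072030992522)/11139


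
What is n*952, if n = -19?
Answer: -18088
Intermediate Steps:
n*952 = -19*952 = -18088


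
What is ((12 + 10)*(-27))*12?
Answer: -7128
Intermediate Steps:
((12 + 10)*(-27))*12 = (22*(-27))*12 = -594*12 = -7128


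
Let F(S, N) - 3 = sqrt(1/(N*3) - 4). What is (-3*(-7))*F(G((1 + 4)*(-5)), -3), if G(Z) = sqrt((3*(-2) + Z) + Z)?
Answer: 63 + 7*I*sqrt(37) ≈ 63.0 + 42.579*I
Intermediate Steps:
G(Z) = sqrt(-6 + 2*Z) (G(Z) = sqrt((-6 + Z) + Z) = sqrt(-6 + 2*Z))
F(S, N) = 3 + sqrt(-4 + 1/(3*N)) (F(S, N) = 3 + sqrt(1/(N*3) - 4) = 3 + sqrt(1/(3*N) - 4) = 3 + sqrt(-4 + 1/(3*N)))
(-3*(-7))*F(G((1 + 4)*(-5)), -3) = (-3*(-7))*(3 + sqrt(-36 + 3/(-3))/3) = 21*(3 + sqrt(-36 + 3*(-1/3))/3) = 21*(3 + sqrt(-36 - 1)/3) = 21*(3 + sqrt(-37)/3) = 21*(3 + (I*sqrt(37))/3) = 21*(3 + I*sqrt(37)/3) = 63 + 7*I*sqrt(37)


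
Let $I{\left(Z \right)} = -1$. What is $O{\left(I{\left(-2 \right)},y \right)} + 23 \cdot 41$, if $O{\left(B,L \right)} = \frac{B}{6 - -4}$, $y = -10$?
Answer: $\frac{9429}{10} \approx 942.9$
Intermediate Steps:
$O{\left(B,L \right)} = \frac{B}{10}$ ($O{\left(B,L \right)} = \frac{B}{6 + 4} = \frac{B}{10}$)
$O{\left(I{\left(-2 \right)},y \right)} + 23 \cdot 41 = \frac{1}{10} \left(-1\right) + 23 \cdot 41 = - \frac{1}{10} + 943 = \frac{9429}{10}$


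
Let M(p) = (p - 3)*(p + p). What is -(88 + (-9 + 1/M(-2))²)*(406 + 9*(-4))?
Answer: -2487917/40 ≈ -62198.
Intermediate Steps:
M(p) = 2*p*(-3 + p) (M(p) = (-3 + p)*(2*p) = 2*p*(-3 + p))
-(88 + (-9 + 1/M(-2))²)*(406 + 9*(-4)) = -(88 + (-9 + 1/(2*(-2)*(-3 - 2)))²)*(406 + 9*(-4)) = -(88 + (-9 + 1/(2*(-2)*(-5)))²)*(406 - 36) = -(88 + (-9 + 1/20)²)*370 = -(88 + (-179/20)²)*370 = -(88 + 32041/400)*370 = -67241*370/400 = -1*2487917/40 = -2487917/40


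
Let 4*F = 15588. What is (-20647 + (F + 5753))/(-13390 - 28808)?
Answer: 10997/42198 ≈ 0.26060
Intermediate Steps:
F = 3897 (F = (¼)*15588 = 3897)
(-20647 + (F + 5753))/(-13390 - 28808) = (-20647 + (3897 + 5753))/(-13390 - 28808) = (-20647 + 9650)/(-42198) = -10997*(-1/42198) = 10997/42198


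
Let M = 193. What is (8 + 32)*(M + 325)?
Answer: 20720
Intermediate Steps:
(8 + 32)*(M + 325) = (8 + 32)*(193 + 325) = 40*518 = 20720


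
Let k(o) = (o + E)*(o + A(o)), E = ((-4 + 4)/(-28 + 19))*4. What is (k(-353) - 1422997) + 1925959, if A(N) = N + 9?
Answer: 749003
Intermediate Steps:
A(N) = 9 + N
E = 0 (E = (0/(-9))*4 = (0*(-⅑))*4 = 0*4 = 0)
k(o) = o*(9 + 2*o) (k(o) = (o + 0)*(o + (9 + o)) = o*(9 + 2*o))
(k(-353) - 1422997) + 1925959 = (-353*(9 + 2*(-353)) - 1422997) + 1925959 = (-353*(9 - 706) - 1422997) + 1925959 = (-353*(-697) - 1422997) + 1925959 = (246041 - 1422997) + 1925959 = -1176956 + 1925959 = 749003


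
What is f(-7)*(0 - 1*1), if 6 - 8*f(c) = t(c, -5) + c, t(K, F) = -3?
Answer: -2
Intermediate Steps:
f(c) = 9/8 - c/8 (f(c) = 3/4 - (-3 + c)/8 = 3/4 + (3/8 - c/8) = 9/8 - c/8)
f(-7)*(0 - 1*1) = (9/8 - 1/8*(-7))*(0 - 1*1) = (9/8 + 7/8)*(0 - 1) = 2*(-1) = -2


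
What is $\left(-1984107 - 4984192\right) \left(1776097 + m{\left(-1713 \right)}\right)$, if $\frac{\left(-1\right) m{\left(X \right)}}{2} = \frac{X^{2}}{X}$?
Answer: $-12400248341377$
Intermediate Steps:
$m{\left(X \right)} = - 2 X$ ($m{\left(X \right)} = - 2 \frac{X^{2}}{X} = - 2 X$)
$\left(-1984107 - 4984192\right) \left(1776097 + m{\left(-1713 \right)}\right) = \left(-1984107 - 4984192\right) \left(1776097 - -3426\right) = - 6968299 \left(1776097 + 3426\right) = \left(-6968299\right) 1779523 = -12400248341377$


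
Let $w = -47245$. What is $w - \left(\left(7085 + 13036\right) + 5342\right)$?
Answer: $-72708$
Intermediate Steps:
$w - \left(\left(7085 + 13036\right) + 5342\right) = -47245 - \left(\left(7085 + 13036\right) + 5342\right) = -47245 - \left(20121 + 5342\right) = -47245 - 25463 = -72708$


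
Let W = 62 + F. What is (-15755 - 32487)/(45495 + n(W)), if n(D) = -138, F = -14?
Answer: -48242/45357 ≈ -1.0636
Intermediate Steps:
W = 48 (W = 62 - 14 = 48)
(-15755 - 32487)/(45495 + n(W)) = (-15755 - 32487)/(45495 - 138) = -48242/45357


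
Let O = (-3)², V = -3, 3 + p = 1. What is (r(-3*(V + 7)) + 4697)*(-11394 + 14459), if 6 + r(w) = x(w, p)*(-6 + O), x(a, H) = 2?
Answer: 14396305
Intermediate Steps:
p = -2 (p = -3 + 1 = -2)
O = 9
r(w) = 0 (r(w) = -6 + 2*(-6 + 9) = -6 + 2*3 = -6 + 6 = 0)
(r(-3*(V + 7)) + 4697)*(-11394 + 14459) = (0 + 4697)*(-11394 + 14459) = 4697*3065 = 14396305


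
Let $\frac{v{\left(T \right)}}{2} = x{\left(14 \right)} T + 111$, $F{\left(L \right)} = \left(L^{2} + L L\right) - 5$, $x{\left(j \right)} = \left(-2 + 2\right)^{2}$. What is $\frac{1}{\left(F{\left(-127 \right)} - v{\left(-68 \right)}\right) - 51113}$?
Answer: $- \frac{1}{19082} \approx -5.2405 \cdot 10^{-5}$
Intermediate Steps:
$x{\left(j \right)} = 0$ ($x{\left(j \right)} = 0^{2} = 0$)
$F{\left(L \right)} = -5 + 2 L^{2}$ ($F{\left(L \right)} = \left(L^{2} + L^{2}\right) - 5 = 2 L^{2} - 5 = -5 + 2 L^{2}$)
$v{\left(T \right)} = 222$ ($v{\left(T \right)} = 2 \left(0 T + 111\right) = 2 \left(0 + 111\right) = 2 \cdot 111 = 222$)
$\frac{1}{\left(F{\left(-127 \right)} - v{\left(-68 \right)}\right) - 51113} = \frac{1}{\left(\left(-5 + 2 \left(-127\right)^{2}\right) - 222\right) - 51113} = \frac{1}{\left(\left(-5 + 2 \cdot 16129\right) - 222\right) - 51113} = \frac{1}{\left(\left(-5 + 32258\right) - 222\right) - 51113} = \frac{1}{\left(32253 - 222\right) - 51113} = \frac{1}{32031 - 51113} = \frac{1}{-19082} = - \frac{1}{19082}$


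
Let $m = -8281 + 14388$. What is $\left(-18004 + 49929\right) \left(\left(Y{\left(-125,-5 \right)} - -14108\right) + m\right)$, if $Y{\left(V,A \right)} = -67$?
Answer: $643224900$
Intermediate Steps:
$m = 6107$
$\left(-18004 + 49929\right) \left(\left(Y{\left(-125,-5 \right)} - -14108\right) + m\right) = \left(-18004 + 49929\right) \left(\left(-67 - -14108\right) + 6107\right) = 31925 \left(\left(-67 + 14108\right) + 6107\right) = 31925 \left(14041 + 6107\right) = 31925 \cdot 20148 = 643224900$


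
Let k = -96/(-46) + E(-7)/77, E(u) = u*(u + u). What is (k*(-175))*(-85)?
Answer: 12643750/253 ≈ 49975.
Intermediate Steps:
E(u) = 2*u**2 (E(u) = u*(2*u) = 2*u**2)
k = 850/253 (k = -96/(-46) + (2*(-7)**2)/77 = -96*(-1/46) + (2*49)*(1/77) = 48/23 + 98*(1/77) = 48/23 + 14/11 = 850/253 ≈ 3.3597)
(k*(-175))*(-85) = ((850/253)*(-175))*(-85) = -148750/253*(-85) = 12643750/253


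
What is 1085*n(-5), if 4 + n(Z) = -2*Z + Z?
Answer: 1085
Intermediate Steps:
n(Z) = -4 - Z (n(Z) = -4 + (-2*Z + Z) = -4 - Z)
1085*n(-5) = 1085*(-4 - 1*(-5)) = 1085*(-4 + 5) = 1085*1 = 1085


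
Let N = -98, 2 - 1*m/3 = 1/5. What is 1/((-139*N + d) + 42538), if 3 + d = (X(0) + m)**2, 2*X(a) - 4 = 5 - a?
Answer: 100/5625501 ≈ 1.7776e-5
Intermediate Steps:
X(a) = 9/2 - a/2 (X(a) = 2 + (5 - a)/2 = 2 + (5/2 - a/2) = 9/2 - a/2)
m = 27/5 (m = 6 - 3/5 = 27/5 ≈ 5.4000)
d = 9501/100 (d = -3 + ((9/2 - 1/2*0) + 27/5)**2 = -3 + ((9/2 + 0) + 27/5)**2 = -3 + (9/2 + 27/5)**2 = -3 + (99/10)**2 = -3 + 9801/100 = 9501/100 ≈ 95.010)
1/((-139*N + d) + 42538) = 1/((-139*(-98) + 9501/100) + 42538) = 1/((13622 + 9501/100) + 42538) = 1/(1371701/100 + 42538) = 1/(5625501/100) = 100/5625501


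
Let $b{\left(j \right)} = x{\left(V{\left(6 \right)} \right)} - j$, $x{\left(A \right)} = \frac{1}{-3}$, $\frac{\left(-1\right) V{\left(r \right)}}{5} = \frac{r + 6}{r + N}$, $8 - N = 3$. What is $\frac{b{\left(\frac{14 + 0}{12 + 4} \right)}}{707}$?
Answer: $- \frac{29}{16968} \approx -0.0017091$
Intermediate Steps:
$N = 5$ ($N = 8 - 3 = 5$)
$V{\left(r \right)} = - \frac{5 \left(6 + r\right)}{5 + r}$ ($V{\left(r \right)} = - 5 \frac{r + 6}{r + 5} = - 5 \frac{6 + r}{5 + r} = - \frac{5 \left(6 + r\right)}{5 + r}$)
$x{\left(A \right)} = - \frac{1}{3}$
$b{\left(j \right)} = - \frac{1}{3} - j$
$\frac{b{\left(\frac{14 + 0}{12 + 4} \right)}}{707} = \frac{- \frac{1}{3} - \frac{14 + 0}{12 + 4}}{707} = \left(- \frac{1}{3} - \frac{14}{16}\right) \frac{1}{707} = \left(- \frac{1}{3} - 14 \cdot \frac{1}{16}\right) \frac{1}{707} = \left(- \frac{1}{3} - \frac{7}{8}\right) \frac{1}{707} = \left(- \frac{29}{24}\right) \frac{1}{707} = - \frac{29}{16968}$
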